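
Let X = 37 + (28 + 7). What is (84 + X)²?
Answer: 24336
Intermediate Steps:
X = 72 (X = 37 + 35 = 72)
(84 + X)² = (84 + 72)² = 156² = 24336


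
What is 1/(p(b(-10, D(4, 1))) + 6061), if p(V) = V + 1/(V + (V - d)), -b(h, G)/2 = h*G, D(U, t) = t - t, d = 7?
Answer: 7/42426 ≈ 0.00016499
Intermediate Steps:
D(U, t) = 0
b(h, G) = -2*G*h (b(h, G) = -2*h*G = -2*G*h)
p(V) = V + 1/(-7 + 2*V) (p(V) = V + 1/(V + (V - 1*7)) = V + 1/(V + (V - 7)) = V + 1/(V + (-7 + V)) = V + 1/(-7 + 2*V))
1/(p(b(-10, D(4, 1))) + 6061) = 1/((1 - (-14)*0*(-10) + 2*(-2*0*(-10))²)/(-7 + 2*(-2*0*(-10))) + 6061) = 1/((1 - 7*0 + 2*0²)/(-7 + 2*0) + 6061) = 1/((1 + 0 + 2*0)/(-7 + 0) + 6061) = 1/((1 + 0 + 0)/(-7) + 6061) = 1/(-⅐*1 + 6061) = 1/(-⅐ + 6061) = 1/(42426/7) = 7/42426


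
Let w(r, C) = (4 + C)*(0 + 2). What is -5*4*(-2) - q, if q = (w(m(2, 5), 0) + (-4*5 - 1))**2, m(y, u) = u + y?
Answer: -129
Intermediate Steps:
w(r, C) = 8 + 2*C (w(r, C) = (4 + C)*2 = 8 + 2*C)
q = 169 (q = ((8 + 2*0) + (-4*5 - 1))**2 = ((8 + 0) + (-20 - 1))**2 = (8 - 21)**2 = (-13)**2 = 169)
-5*4*(-2) - q = -5*4*(-2) - 1*169 = -20*(-2) - 169 = 40 - 169 = -129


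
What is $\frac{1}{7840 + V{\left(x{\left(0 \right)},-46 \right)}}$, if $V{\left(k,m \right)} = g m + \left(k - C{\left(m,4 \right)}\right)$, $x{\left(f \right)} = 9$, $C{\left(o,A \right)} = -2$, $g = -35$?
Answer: $\frac{1}{9461} \approx 0.0001057$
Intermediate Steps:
$V{\left(k,m \right)} = 2 + k - 35 m$ ($V{\left(k,m \right)} = - 35 m + \left(k - -2\right) = - 35 m + \left(k + 2\right) = - 35 m + \left(2 + k\right) = 2 + k - 35 m$)
$\frac{1}{7840 + V{\left(x{\left(0 \right)},-46 \right)}} = \frac{1}{7840 + \left(2 + 9 - -1610\right)} = \frac{1}{7840 + \left(2 + 9 + 1610\right)} = \frac{1}{7840 + 1621} = \frac{1}{9461}$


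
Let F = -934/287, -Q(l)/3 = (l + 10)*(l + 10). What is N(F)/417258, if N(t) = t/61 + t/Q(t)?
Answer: -2904636793/41069401012088064 ≈ -7.0725e-8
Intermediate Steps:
Q(l) = -3*(10 + l)² (Q(l) = -3*(l + 10)*(l + 10) = -3*(10 + l)*(10 + l) = -3*(10 + l)²)
F = -934/287 (F = -934*1/287 = -934/287 ≈ -3.2544)
N(t) = t/61 - t/(3*(10 + t)²) (N(t) = t/61 + t/((-3*(10 + t)²)) = t*(1/61) + t*(-1/(3*(10 + t)²)) = t/61 - t/(3*(10 + t)²))
N(F)/417258 = ((1/61)*(-934/287) - ⅓*(-934/287)/(10 - 934/287)²)/417258 = (-934/17507 - ⅓*(-934/287)/(1936/287)²)*(1/417258) = (-934/17507 - ⅓*(-934/287)*82369/3748096)*(1/417258) = (-934/17507 + 134029/5622144)*(1/417258) = -2904636793/98426875008*1/417258 = -2904636793/41069401012088064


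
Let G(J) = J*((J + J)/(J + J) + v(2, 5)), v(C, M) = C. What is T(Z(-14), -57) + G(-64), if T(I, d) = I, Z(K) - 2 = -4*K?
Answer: -134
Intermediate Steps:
Z(K) = 2 - 4*K
G(J) = 3*J (G(J) = J*((J + J)/(J + J) + 2) = J*((2*J)/((2*J)) + 2) = J*((2*J)*(1/(2*J)) + 2) = J*(1 + 2) = J*3 = 3*J)
T(Z(-14), -57) + G(-64) = (2 - 4*(-14)) + 3*(-64) = (2 + 56) - 192 = 58 - 192 = -134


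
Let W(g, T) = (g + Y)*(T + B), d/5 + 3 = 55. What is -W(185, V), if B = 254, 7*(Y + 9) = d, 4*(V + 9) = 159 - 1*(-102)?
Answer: -462893/7 ≈ -66128.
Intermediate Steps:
V = 225/4 (V = -9 + (159 - 1*(-102))/4 = -9 + (159 + 102)/4 = -9 + (¼)*261 = -9 + 261/4 = 225/4 ≈ 56.250)
d = 260 (d = -15 + 5*55 = -15 + 275 = 260)
Y = 197/7 (Y = -9 + (⅐)*260 = -9 + 260/7 = 197/7 ≈ 28.143)
W(g, T) = (254 + T)*(197/7 + g) (W(g, T) = (g + 197/7)*(T + 254) = (197/7 + g)*(254 + T) = (254 + T)*(197/7 + g))
-W(185, V) = -(50038/7 + 254*185 + (197/7)*(225/4) + (225/4)*185) = -(50038/7 + 46990 + 44325/28 + 41625/4) = -1*462893/7 = -462893/7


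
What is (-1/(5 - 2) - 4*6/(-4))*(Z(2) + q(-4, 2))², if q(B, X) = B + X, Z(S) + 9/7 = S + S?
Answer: 425/147 ≈ 2.8912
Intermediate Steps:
Z(S) = -9/7 + 2*S (Z(S) = -9/7 + (S + S) = -9/7 + 2*S)
(-1/(5 - 2) - 4*6/(-4))*(Z(2) + q(-4, 2))² = (-1/(5 - 2) - 4*6/(-4))*((-9/7 + 2*2) + (-4 + 2))² = (-1/3 - 24*(-¼))*((-9/7 + 4) - 2)² = (-1*⅓ + 6)*(19/7 - 2)² = (-⅓ + 6)*(5/7)² = (17/3)*(25/49) = 425/147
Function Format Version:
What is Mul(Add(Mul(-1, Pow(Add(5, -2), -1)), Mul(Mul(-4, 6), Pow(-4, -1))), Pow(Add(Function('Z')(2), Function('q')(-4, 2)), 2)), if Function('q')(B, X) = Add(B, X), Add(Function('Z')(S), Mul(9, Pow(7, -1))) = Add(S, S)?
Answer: Rational(425, 147) ≈ 2.8912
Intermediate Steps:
Function('Z')(S) = Add(Rational(-9, 7), Mul(2, S)) (Function('Z')(S) = Add(Rational(-9, 7), Add(S, S)) = Add(Rational(-9, 7), Mul(2, S)))
Mul(Add(Mul(-1, Pow(Add(5, -2), -1)), Mul(Mul(-4, 6), Pow(-4, -1))), Pow(Add(Function('Z')(2), Function('q')(-4, 2)), 2)) = Mul(Add(Mul(-1, Pow(Add(5, -2), -1)), Mul(Mul(-4, 6), Pow(-4, -1))), Pow(Add(Add(Rational(-9, 7), Mul(2, 2)), Add(-4, 2)), 2)) = Mul(Add(Mul(-1, Pow(3, -1)), Mul(-24, Rational(-1, 4))), Pow(Add(Add(Rational(-9, 7), 4), -2), 2)) = Mul(Add(Mul(-1, Rational(1, 3)), 6), Pow(Add(Rational(19, 7), -2), 2)) = Mul(Add(Rational(-1, 3), 6), Pow(Rational(5, 7), 2)) = Mul(Rational(17, 3), Rational(25, 49)) = Rational(425, 147)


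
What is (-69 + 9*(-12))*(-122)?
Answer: 21594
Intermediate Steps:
(-69 + 9*(-12))*(-122) = (-69 - 108)*(-122) = -177*(-122) = 21594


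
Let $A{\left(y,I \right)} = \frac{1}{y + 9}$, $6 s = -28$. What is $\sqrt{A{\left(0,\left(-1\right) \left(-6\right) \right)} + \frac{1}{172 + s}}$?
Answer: $\frac{23 \sqrt{502}}{1506} \approx 0.34218$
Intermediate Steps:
$s = - \frac{14}{3}$ ($s = \frac{1}{6} \left(-28\right) = - \frac{14}{3} \approx -4.6667$)
$A{\left(y,I \right)} = \frac{1}{9 + y}$
$\sqrt{A{\left(0,\left(-1\right) \left(-6\right) \right)} + \frac{1}{172 + s}} = \sqrt{\frac{1}{9 + 0} + \frac{1}{172 - \frac{14}{3}}} = \sqrt{\frac{1}{9} + \frac{1}{\frac{502}{3}}} = \sqrt{\frac{1}{9} + \frac{3}{502}} = \sqrt{\frac{529}{4518}} = \frac{23 \sqrt{502}}{1506}$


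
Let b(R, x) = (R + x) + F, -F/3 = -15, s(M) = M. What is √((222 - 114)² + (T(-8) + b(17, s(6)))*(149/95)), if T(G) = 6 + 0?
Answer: √106315070/95 ≈ 108.54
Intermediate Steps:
T(G) = 6
F = 45 (F = -3*(-15) = 45)
b(R, x) = 45 + R + x (b(R, x) = (R + x) + 45 = 45 + R + x)
√((222 - 114)² + (T(-8) + b(17, s(6)))*(149/95)) = √((222 - 114)² + (6 + (45 + 17 + 6))*(149/95)) = √(108² + (6 + 68)*(149*(1/95))) = √(11664 + 74*(149/95)) = √(11664 + 11026/95) = √(1119106/95) = √106315070/95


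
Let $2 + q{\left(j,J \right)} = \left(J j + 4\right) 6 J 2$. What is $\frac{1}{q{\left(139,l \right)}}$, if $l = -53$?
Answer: $\frac{1}{4682866} \approx 2.1354 \cdot 10^{-7}$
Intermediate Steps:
$q{\left(j,J \right)} = -2 + 12 J \left(4 + J j\right)$ ($q{\left(j,J \right)} = -2 + \left(J j + 4\right) 6 J 2 = -2 + \left(4 + J j\right) 6 J 2 = -2 + 6 J \left(4 + J j\right) 2 = -2 + 12 J \left(4 + J j\right)$)
$\frac{1}{q{\left(139,l \right)}} = \frac{1}{-2 + 48 \left(-53\right) + 12 \cdot 139 \left(-53\right)^{2}} = \frac{1}{-2 - 2544 + 12 \cdot 139 \cdot 2809} = \frac{1}{-2 - 2544 + 4685412} = \frac{1}{4682866}$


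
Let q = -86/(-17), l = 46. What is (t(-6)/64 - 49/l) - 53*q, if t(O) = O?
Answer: -3369189/12512 ≈ -269.28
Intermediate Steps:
q = 86/17 (q = -86*(-1/17) = 86/17 ≈ 5.0588)
(t(-6)/64 - 49/l) - 53*q = (-6/64 - 49/46) - 53*86/17 = (-6*1/64 - 49*1/46) - 4558/17 = (-3/32 - 49/46) - 4558/17 = -853/736 - 4558/17 = -3369189/12512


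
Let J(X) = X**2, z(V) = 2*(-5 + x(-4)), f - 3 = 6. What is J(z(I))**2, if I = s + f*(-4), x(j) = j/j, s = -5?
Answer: 4096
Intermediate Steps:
f = 9 (f = 3 + 6 = 9)
x(j) = 1
I = -41 (I = -5 + 9*(-4) = -5 - 36 = -41)
z(V) = -8 (z(V) = 2*(-5 + 1) = 2*(-4) = -8)
J(z(I))**2 = ((-8)**2)**2 = 64**2 = 4096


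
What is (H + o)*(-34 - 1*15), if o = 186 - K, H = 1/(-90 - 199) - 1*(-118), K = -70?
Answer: -5296165/289 ≈ -18326.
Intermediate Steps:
H = 34101/289 (H = 1/(-289) + 118 = -1/289 + 118 = 34101/289 ≈ 118.00)
o = 256 (o = 186 - 1*(-70) = 186 + 70 = 256)
(H + o)*(-34 - 1*15) = (34101/289 + 256)*(-34 - 1*15) = 108085*(-34 - 15)/289 = (108085/289)*(-49) = -5296165/289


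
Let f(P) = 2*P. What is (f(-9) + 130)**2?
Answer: 12544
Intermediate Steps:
(f(-9) + 130)**2 = (2*(-9) + 130)**2 = (-18 + 130)**2 = 112**2 = 12544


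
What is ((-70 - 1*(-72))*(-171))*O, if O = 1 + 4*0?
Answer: -342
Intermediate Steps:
O = 1 (O = 1 + 0 = 1)
((-70 - 1*(-72))*(-171))*O = ((-70 - 1*(-72))*(-171))*1 = ((-70 + 72)*(-171))*1 = (2*(-171))*1 = -342*1 = -342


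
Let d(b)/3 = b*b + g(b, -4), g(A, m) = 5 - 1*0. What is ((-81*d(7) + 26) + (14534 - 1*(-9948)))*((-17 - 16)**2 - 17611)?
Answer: -188119492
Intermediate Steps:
g(A, m) = 5 (g(A, m) = 5 + 0 = 5)
d(b) = 15 + 3*b**2 (d(b) = 3*(b*b + 5) = 3*(b**2 + 5) = 3*(5 + b**2) = 15 + 3*b**2)
((-81*d(7) + 26) + (14534 - 1*(-9948)))*((-17 - 16)**2 - 17611) = ((-81*(15 + 3*7**2) + 26) + (14534 - 1*(-9948)))*((-17 - 16)**2 - 17611) = ((-81*(15 + 3*49) + 26) + (14534 + 9948))*((-33)**2 - 17611) = ((-81*(15 + 147) + 26) + 24482)*(1089 - 17611) = ((-81*162 + 26) + 24482)*(-16522) = ((-13122 + 26) + 24482)*(-16522) = (-13096 + 24482)*(-16522) = 11386*(-16522) = -188119492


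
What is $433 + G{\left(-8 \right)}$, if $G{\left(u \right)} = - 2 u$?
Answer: $449$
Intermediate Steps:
$433 + G{\left(-8 \right)} = 433 - -16 = 433 + 16 = 449$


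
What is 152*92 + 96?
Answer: 14080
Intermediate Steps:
152*92 + 96 = 13984 + 96 = 14080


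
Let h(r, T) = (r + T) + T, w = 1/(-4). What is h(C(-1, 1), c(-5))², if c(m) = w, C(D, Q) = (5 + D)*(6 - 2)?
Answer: 961/4 ≈ 240.25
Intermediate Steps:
C(D, Q) = 20 + 4*D (C(D, Q) = (5 + D)*4 = 20 + 4*D)
w = -¼ ≈ -0.25000
c(m) = -¼
h(r, T) = r + 2*T (h(r, T) = (T + r) + T = r + 2*T)
h(C(-1, 1), c(-5))² = ((20 + 4*(-1)) + 2*(-¼))² = ((20 - 4) - ½)² = (16 - ½)² = (31/2)² = 961/4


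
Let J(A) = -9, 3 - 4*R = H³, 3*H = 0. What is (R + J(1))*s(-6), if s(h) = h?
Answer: 99/2 ≈ 49.500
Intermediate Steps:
H = 0 (H = (⅓)*0 = 0)
R = ¾ (R = ¾ - ¼*0³ = ¾ - ¼*0 = ¾ + 0 = ¾ ≈ 0.75000)
(R + J(1))*s(-6) = (¾ - 9)*(-6) = -33/4*(-6) = 99/2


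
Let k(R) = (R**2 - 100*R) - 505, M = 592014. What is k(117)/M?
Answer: 742/296007 ≈ 0.0025067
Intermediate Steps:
k(R) = -505 + R**2 - 100*R
k(117)/M = (-505 + 117**2 - 100*117)/592014 = (-505 + 13689 - 11700)*(1/592014) = 1484*(1/592014) = 742/296007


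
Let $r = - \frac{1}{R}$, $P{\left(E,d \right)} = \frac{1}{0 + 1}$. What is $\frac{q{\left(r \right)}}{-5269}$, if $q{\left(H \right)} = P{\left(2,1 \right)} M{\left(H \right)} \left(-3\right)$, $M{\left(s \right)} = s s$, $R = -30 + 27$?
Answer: $\frac{1}{15807} \approx 6.3263 \cdot 10^{-5}$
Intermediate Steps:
$R = -3$
$P{\left(E,d \right)} = 1$ ($P{\left(E,d \right)} = 1^{-1} = 1$)
$r = \frac{1}{3}$ ($r = - \frac{1}{-3} = \left(-1\right) \left(- \frac{1}{3}\right) = \frac{1}{3} \approx 0.33333$)
$M{\left(s \right)} = s^{2}$
$q{\left(H \right)} = - 3 H^{2}$ ($q{\left(H \right)} = 1 H^{2} \left(-3\right) = H^{2} \left(-3\right) = - 3 H^{2}$)
$\frac{q{\left(r \right)}}{-5269} = \frac{\left(-3\right) \left(\frac{1}{3}\right)^{2}}{-5269} = \left(-3\right) \frac{1}{9} \left(- \frac{1}{5269}\right) = \left(- \frac{1}{3}\right) \left(- \frac{1}{5269}\right) = \frac{1}{15807}$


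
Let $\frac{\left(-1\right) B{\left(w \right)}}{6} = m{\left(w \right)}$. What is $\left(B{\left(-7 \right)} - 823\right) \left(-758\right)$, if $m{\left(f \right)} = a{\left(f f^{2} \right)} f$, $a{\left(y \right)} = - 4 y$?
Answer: $-43055158$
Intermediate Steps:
$m{\left(f \right)} = - 4 f^{4}$ ($m{\left(f \right)} = - 4 f f^{2} f = - 4 f^{3} f = - 4 f^{4}$)
$B{\left(w \right)} = 24 w^{4}$ ($B{\left(w \right)} = - 6 \left(- 4 w^{4}\right) = 24 w^{4}$)
$\left(B{\left(-7 \right)} - 823\right) \left(-758\right) = \left(24 \left(-7\right)^{4} - 823\right) \left(-758\right) = \left(24 \cdot 2401 - 823\right) \left(-758\right) = \left(57624 - 823\right) \left(-758\right) = 56801 \left(-758\right) = -43055158$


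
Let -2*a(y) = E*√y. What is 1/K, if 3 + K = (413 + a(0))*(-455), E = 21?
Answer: -1/187918 ≈ -5.3215e-6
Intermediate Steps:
a(y) = -21*√y/2
K = -187918 (K = -3 + (413 - 21*√0/2)*(-455) = -3 + (413 - 21/2*0)*(-455) = -3 + (413 + 0)*(-455) = -3 + 413*(-455) = -3 - 187915 = -187918)
1/K = 1/(-187918) = -1/187918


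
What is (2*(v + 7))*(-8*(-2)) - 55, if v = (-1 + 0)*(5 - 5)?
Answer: 169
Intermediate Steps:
v = 0 (v = -1*0 = 0)
(2*(v + 7))*(-8*(-2)) - 55 = (2*(0 + 7))*(-8*(-2)) - 55 = (2*7)*16 - 55 = 14*16 - 55 = 224 - 55 = 169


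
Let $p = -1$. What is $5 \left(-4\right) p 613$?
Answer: $12260$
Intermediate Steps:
$5 \left(-4\right) p 613 = 5 \left(-4\right) \left(-1\right) 613 = \left(-20\right) \left(-1\right) 613 = 20 \cdot 613 = 12260$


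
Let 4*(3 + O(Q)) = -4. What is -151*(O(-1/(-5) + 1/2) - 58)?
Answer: 9362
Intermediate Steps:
O(Q) = -4 (O(Q) = -3 + (1/4)*(-4) = -3 - 1 = -4)
-151*(O(-1/(-5) + 1/2) - 58) = -151*(-4 - 58) = -151*(-62) = 9362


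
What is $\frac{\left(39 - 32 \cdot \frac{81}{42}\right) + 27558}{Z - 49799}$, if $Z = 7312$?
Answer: $- \frac{192747}{297409} \approx -0.64809$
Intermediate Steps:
$\frac{\left(39 - 32 \cdot \frac{81}{42}\right) + 27558}{Z - 49799} = \frac{\left(39 - 32 \cdot \frac{81}{42}\right) + 27558}{7312 - 49799} = \frac{\left(39 - 32 \cdot 81 \cdot \frac{1}{42}\right) + 27558}{-42487} = \left(\left(39 - \frac{432}{7}\right) + 27558\right) \left(- \frac{1}{42487}\right) = \left(- \frac{159}{7} + 27558\right) \left(- \frac{1}{42487}\right) = \frac{192747}{7} \left(- \frac{1}{42487}\right) = - \frac{192747}{297409}$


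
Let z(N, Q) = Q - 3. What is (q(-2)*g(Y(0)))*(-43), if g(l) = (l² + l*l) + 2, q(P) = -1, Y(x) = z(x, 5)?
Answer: 430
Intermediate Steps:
z(N, Q) = -3 + Q
Y(x) = 2 (Y(x) = -3 + 5 = 2)
g(l) = 2 + 2*l² (g(l) = (l² + l²) + 2 = 2*l² + 2 = 2 + 2*l²)
(q(-2)*g(Y(0)))*(-43) = -(2 + 2*2²)*(-43) = -(2 + 2*4)*(-43) = -(2 + 8)*(-43) = -1*10*(-43) = -10*(-43) = 430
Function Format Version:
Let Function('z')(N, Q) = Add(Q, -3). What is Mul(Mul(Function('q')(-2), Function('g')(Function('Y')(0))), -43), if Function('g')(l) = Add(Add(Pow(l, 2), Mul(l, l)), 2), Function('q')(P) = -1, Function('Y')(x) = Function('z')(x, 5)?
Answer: 430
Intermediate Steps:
Function('z')(N, Q) = Add(-3, Q)
Function('Y')(x) = 2 (Function('Y')(x) = Add(-3, 5) = 2)
Function('g')(l) = Add(2, Mul(2, Pow(l, 2))) (Function('g')(l) = Add(Add(Pow(l, 2), Pow(l, 2)), 2) = Add(Mul(2, Pow(l, 2)), 2) = Add(2, Mul(2, Pow(l, 2))))
Mul(Mul(Function('q')(-2), Function('g')(Function('Y')(0))), -43) = Mul(Mul(-1, Add(2, Mul(2, Pow(2, 2)))), -43) = Mul(Mul(-1, Add(2, Mul(2, 4))), -43) = Mul(Mul(-1, Add(2, 8)), -43) = Mul(Mul(-1, 10), -43) = Mul(-10, -43) = 430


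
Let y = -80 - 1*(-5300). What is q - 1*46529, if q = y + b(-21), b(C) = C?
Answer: -41330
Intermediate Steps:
y = 5220 (y = -80 + 5300 = 5220)
q = 5199 (q = 5220 - 21 = 5199)
q - 1*46529 = 5199 - 1*46529 = 5199 - 46529 = -41330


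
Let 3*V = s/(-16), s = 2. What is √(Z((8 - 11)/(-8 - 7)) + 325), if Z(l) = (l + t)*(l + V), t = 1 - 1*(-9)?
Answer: √130646/20 ≈ 18.072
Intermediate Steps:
V = -1/24 (V = (2/(-16))/3 = (2*(-1/16))/3 = (⅓)*(-⅛) = -1/24 ≈ -0.041667)
t = 10 (t = 1 + 9 = 10)
Z(l) = (10 + l)*(-1/24 + l) (Z(l) = (l + 10)*(l - 1/24) = (10 + l)*(-1/24 + l))
√(Z((8 - 11)/(-8 - 7)) + 325) = √((-5/12 + ((8 - 11)/(-8 - 7))² + 239*((8 - 11)/(-8 - 7))/24) + 325) = √((-5/12 + (-3/(-15))² + 239*(-3/(-15))/24) + 325) = √((-5/12 + (-3*(-1/15))² + 239*(-3*(-1/15))/24) + 325) = √((-5/12 + (⅕)² + (239/24)*(⅕)) + 325) = √((-5/12 + 1/25 + 239/120) + 325) = √(323/200 + 325) = √(65323/200) = √130646/20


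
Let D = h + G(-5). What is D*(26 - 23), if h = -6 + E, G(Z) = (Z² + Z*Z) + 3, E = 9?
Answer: 168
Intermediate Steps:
G(Z) = 3 + 2*Z² (G(Z) = (Z² + Z²) + 3 = 2*Z² + 3 = 3 + 2*Z²)
h = 3 (h = -6 + 9 = 3)
D = 56 (D = 3 + (3 + 2*(-5)²) = 3 + (3 + 2*25) = 3 + (3 + 50) = 3 + 53 = 56)
D*(26 - 23) = 56*(26 - 23) = 56*3 = 168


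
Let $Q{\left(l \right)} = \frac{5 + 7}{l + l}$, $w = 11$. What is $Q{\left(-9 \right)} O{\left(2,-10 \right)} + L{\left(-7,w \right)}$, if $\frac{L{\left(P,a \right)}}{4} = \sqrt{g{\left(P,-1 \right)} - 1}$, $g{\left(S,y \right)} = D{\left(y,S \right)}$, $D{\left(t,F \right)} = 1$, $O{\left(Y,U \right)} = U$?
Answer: $\frac{20}{3} \approx 6.6667$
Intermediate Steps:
$g{\left(S,y \right)} = 1$
$L{\left(P,a \right)} = 0$ ($L{\left(P,a \right)} = 4 \sqrt{1 - 1} = 4 \sqrt{0} = 4 \cdot 0 = 0$)
$Q{\left(l \right)} = \frac{6}{l}$ ($Q{\left(l \right)} = \frac{12}{2 l} = 12 \frac{1}{2 l} = \frac{6}{l}$)
$Q{\left(-9 \right)} O{\left(2,-10 \right)} + L{\left(-7,w \right)} = \frac{6}{-9} \left(-10\right) + 0 = 6 \left(- \frac{1}{9}\right) \left(-10\right) + 0 = \left(- \frac{2}{3}\right) \left(-10\right) + 0 = \frac{20}{3} + 0 = \frac{20}{3}$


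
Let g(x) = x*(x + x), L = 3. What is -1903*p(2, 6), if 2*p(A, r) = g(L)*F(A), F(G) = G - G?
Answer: 0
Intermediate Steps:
F(G) = 0
g(x) = 2*x**2 (g(x) = x*(2*x) = 2*x**2)
p(A, r) = 0 (p(A, r) = ((2*3**2)*0)/2 = ((2*9)*0)/2 = (18*0)/2 = (1/2)*0 = 0)
-1903*p(2, 6) = -1903*0 = 0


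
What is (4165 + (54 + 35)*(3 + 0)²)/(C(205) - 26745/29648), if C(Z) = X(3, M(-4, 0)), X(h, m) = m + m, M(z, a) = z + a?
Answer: -147231968/263929 ≈ -557.85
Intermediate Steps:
M(z, a) = a + z
X(h, m) = 2*m
C(Z) = -8 (C(Z) = 2*(0 - 4) = 2*(-4) = -8)
(4165 + (54 + 35)*(3 + 0)²)/(C(205) - 26745/29648) = (4165 + (54 + 35)*(3 + 0)²)/(-8 - 26745/29648) = (4165 + 89*3²)/(-8 - 26745*1/29648) = (4165 + 89*9)/(-8 - 26745/29648) = (4165 + 801)/(-263929/29648) = 4966*(-29648/263929) = -147231968/263929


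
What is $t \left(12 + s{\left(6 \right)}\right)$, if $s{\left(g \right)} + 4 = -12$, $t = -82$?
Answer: $328$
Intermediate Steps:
$s{\left(g \right)} = -16$ ($s{\left(g \right)} = -4 - 12 = -16$)
$t \left(12 + s{\left(6 \right)}\right) = - 82 \left(12 - 16\right) = \left(-82\right) \left(-4\right) = 328$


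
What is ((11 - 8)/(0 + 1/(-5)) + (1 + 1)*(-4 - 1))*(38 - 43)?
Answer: 125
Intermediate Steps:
((11 - 8)/(0 + 1/(-5)) + (1 + 1)*(-4 - 1))*(38 - 43) = (3/(0 - ⅕) + 2*(-5))*(-5) = (3/(-⅕) - 10)*(-5) = (3*(-5) - 10)*(-5) = (-15 - 10)*(-5) = -25*(-5) = 125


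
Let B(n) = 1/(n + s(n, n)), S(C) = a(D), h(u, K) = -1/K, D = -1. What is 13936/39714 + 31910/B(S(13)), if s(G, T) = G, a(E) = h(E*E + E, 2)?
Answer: -633629902/19857 ≈ -31910.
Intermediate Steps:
a(E) = -½ (a(E) = -1/2 = -1*½ = -½)
S(C) = -½
B(n) = 1/(2*n) (B(n) = 1/(n + n) = 1/(2*n))
13936/39714 + 31910/B(S(13)) = 13936/39714 + 31910/((1/(2*(-½)))) = 13936*(1/39714) + 31910/(((½)*(-2))) = 6968/19857 + 31910/(-1) = 6968/19857 + 31910*(-1) = 6968/19857 - 31910 = -633629902/19857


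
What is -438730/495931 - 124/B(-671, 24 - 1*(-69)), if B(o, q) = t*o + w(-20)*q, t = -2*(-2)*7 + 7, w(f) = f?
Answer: -11058116406/12569371195 ≈ -0.87977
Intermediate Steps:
t = 35 (t = 4*7 + 7 = 28 + 7 = 35)
B(o, q) = -20*q + 35*o (B(o, q) = 35*o - 20*q = -20*q + 35*o)
-438730/495931 - 124/B(-671, 24 - 1*(-69)) = -438730/495931 - 124/(-20*(24 - 1*(-69)) + 35*(-671)) = -438730*1/495931 - 124/(-20*(24 + 69) - 23485) = -438730/495931 - 124/(-20*93 - 23485) = -438730/495931 - 124/(-1860 - 23485) = -438730/495931 - 124/(-25345) = -438730/495931 - 124*(-1/25345) = -438730/495931 + 124/25345 = -11058116406/12569371195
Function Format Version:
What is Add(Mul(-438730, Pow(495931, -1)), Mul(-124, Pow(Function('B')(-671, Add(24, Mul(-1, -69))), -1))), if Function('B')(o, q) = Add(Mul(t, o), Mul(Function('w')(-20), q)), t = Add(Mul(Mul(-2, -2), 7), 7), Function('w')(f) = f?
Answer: Rational(-11058116406, 12569371195) ≈ -0.87977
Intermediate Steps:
t = 35 (t = Add(Mul(4, 7), 7) = Add(28, 7) = 35)
Function('B')(o, q) = Add(Mul(-20, q), Mul(35, o)) (Function('B')(o, q) = Add(Mul(35, o), Mul(-20, q)) = Add(Mul(-20, q), Mul(35, o)))
Add(Mul(-438730, Pow(495931, -1)), Mul(-124, Pow(Function('B')(-671, Add(24, Mul(-1, -69))), -1))) = Add(Mul(-438730, Pow(495931, -1)), Mul(-124, Pow(Add(Mul(-20, Add(24, Mul(-1, -69))), Mul(35, -671)), -1))) = Add(Mul(-438730, Rational(1, 495931)), Mul(-124, Pow(Add(Mul(-20, Add(24, 69)), -23485), -1))) = Add(Rational(-438730, 495931), Mul(-124, Pow(Add(Mul(-20, 93), -23485), -1))) = Add(Rational(-438730, 495931), Mul(-124, Pow(Add(-1860, -23485), -1))) = Add(Rational(-438730, 495931), Mul(-124, Pow(-25345, -1))) = Add(Rational(-438730, 495931), Mul(-124, Rational(-1, 25345))) = Add(Rational(-438730, 495931), Rational(124, 25345)) = Rational(-11058116406, 12569371195)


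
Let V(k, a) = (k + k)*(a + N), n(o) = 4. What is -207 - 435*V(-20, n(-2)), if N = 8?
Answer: 208593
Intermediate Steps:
V(k, a) = 2*k*(8 + a) (V(k, a) = (k + k)*(a + 8) = (2*k)*(8 + a) = 2*k*(8 + a))
-207 - 435*V(-20, n(-2)) = -207 - 870*(-20)*(8 + 4) = -207 - 870*(-20)*12 = -207 - 435*(-480) = -207 + 208800 = 208593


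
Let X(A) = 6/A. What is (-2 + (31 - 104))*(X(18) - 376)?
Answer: 28175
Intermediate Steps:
(-2 + (31 - 104))*(X(18) - 376) = (-2 + (31 - 104))*(6/18 - 376) = (-2 - 73)*(6*(1/18) - 376) = -75*(1/3 - 376) = -75*(-1127/3) = 28175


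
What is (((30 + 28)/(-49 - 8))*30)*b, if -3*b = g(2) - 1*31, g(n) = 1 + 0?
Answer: -5800/19 ≈ -305.26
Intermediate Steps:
g(n) = 1
b = 10 (b = -(1 - 1*31)/3 = -(1 - 31)/3 = -⅓*(-30) = 10)
(((30 + 28)/(-49 - 8))*30)*b = (((30 + 28)/(-49 - 8))*30)*10 = ((58/(-57))*30)*10 = ((58*(-1/57))*30)*10 = -58/57*30*10 = -580/19*10 = -5800/19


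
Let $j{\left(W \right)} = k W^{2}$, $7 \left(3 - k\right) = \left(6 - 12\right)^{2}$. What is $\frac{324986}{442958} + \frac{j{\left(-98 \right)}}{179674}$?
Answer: $\frac{12318864731}{19897008923} \approx 0.61913$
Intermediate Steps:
$k = - \frac{15}{7}$ ($k = 3 - \frac{\left(6 - 12\right)^{2}}{7} = 3 - \frac{\left(-6\right)^{2}}{7} = 3 - \frac{36}{7} = - \frac{15}{7} \approx -2.1429$)
$j{\left(W \right)} = - \frac{15 W^{2}}{7}$
$\frac{324986}{442958} + \frac{j{\left(-98 \right)}}{179674} = \frac{324986}{442958} + \frac{\left(- \frac{15}{7}\right) \left(-98\right)^{2}}{179674} = 324986 \cdot \frac{1}{442958} + \left(- \frac{15}{7}\right) 9604 \cdot \frac{1}{179674} = \frac{162493}{221479} - \frac{10290}{89837} = \frac{12318864731}{19897008923}$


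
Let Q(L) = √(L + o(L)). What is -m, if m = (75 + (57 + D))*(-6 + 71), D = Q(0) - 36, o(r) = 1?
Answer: -6305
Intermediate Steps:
Q(L) = √(1 + L) (Q(L) = √(L + 1) = √(1 + L))
D = -35 (D = √(1 + 0) - 36 = √1 - 36 = 1 - 36 = -35)
m = 6305 (m = (75 + (57 - 35))*(-6 + 71) = (75 + 22)*65 = 97*65 = 6305)
-m = -1*6305 = -6305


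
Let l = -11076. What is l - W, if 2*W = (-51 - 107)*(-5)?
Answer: -11471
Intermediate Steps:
W = 395 (W = ((-51 - 107)*(-5))/2 = (-158*(-5))/2 = (½)*790 = 395)
l - W = -11076 - 1*395 = -11076 - 395 = -11471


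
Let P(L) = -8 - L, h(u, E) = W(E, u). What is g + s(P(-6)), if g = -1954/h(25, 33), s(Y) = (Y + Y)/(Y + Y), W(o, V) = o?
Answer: -1921/33 ≈ -58.212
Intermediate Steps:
h(u, E) = E
s(Y) = 1 (s(Y) = (2*Y)/((2*Y)) = (2*Y)*(1/(2*Y)) = 1)
g = -1954/33 ≈ -59.212
g + s(P(-6)) = -1954/33 + 1 = -1921/33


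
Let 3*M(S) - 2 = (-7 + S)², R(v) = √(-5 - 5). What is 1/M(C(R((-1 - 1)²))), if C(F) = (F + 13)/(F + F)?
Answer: -120*I/(-1601*I + 338*√10) ≈ 0.051845 - 0.034613*I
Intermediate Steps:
R(v) = I*√10 (R(v) = √(-10) = I*√10)
C(F) = (13 + F)/(2*F) (C(F) = (13 + F)/((2*F)) = (13 + F)*(1/(2*F)) = (13 + F)/(2*F))
M(S) = ⅔ + (-7 + S)²/3
1/M(C(R((-1 - 1)²))) = 1/(⅔ + (-7 + (13 + I*√10)/(2*((I*√10))))²/3) = 1/(⅔ + (-7 + (-I*√10/10)*(13 + I*√10)/2)²/3) = 1/(⅔ + (-7 - I*√10*(13 + I*√10)/20)²/3)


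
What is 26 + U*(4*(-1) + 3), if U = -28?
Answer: 54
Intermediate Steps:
26 + U*(4*(-1) + 3) = 26 - 28*(4*(-1) + 3) = 26 - 28*(-4 + 3) = 26 - 28*(-1) = 26 + 28 = 54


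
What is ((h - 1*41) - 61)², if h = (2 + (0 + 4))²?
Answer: 4356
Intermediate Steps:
h = 36 (h = (2 + 4)² = 6² = 36)
((h - 1*41) - 61)² = ((36 - 1*41) - 61)² = ((36 - 41) - 61)² = (-5 - 61)² = (-66)² = 4356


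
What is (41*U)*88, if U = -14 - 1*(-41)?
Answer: 97416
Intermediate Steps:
U = 27 (U = -14 + 41 = 27)
(41*U)*88 = (41*27)*88 = 1107*88 = 97416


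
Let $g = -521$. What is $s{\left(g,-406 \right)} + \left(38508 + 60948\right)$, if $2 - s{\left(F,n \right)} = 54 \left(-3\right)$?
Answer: $99620$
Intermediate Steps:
$s{\left(F,n \right)} = 164$ ($s{\left(F,n \right)} = 2 - 54 \left(-3\right) = 2 - -162 = 2 + 162 = 164$)
$s{\left(g,-406 \right)} + \left(38508 + 60948\right) = 164 + \left(38508 + 60948\right) = 164 + 99456 = 99620$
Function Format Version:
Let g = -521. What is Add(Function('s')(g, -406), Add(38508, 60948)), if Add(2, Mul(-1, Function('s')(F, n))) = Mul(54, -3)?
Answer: 99620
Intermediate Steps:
Function('s')(F, n) = 164 (Function('s')(F, n) = Add(2, Mul(-1, Mul(54, -3))) = Add(2, Mul(-1, -162)) = Add(2, 162) = 164)
Add(Function('s')(g, -406), Add(38508, 60948)) = Add(164, Add(38508, 60948)) = Add(164, 99456) = 99620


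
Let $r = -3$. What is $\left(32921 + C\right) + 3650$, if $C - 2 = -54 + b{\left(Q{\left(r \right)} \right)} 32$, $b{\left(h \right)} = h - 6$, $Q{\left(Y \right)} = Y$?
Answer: $36231$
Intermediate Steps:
$b{\left(h \right)} = -6 + h$ ($b{\left(h \right)} = h - 6 = -6 + h$)
$C = -340$ ($C = 2 + \left(-54 + \left(-6 - 3\right) 32\right) = 2 - 342 = -340$)
$\left(32921 + C\right) + 3650 = \left(32921 - 340\right) + 3650 = 32581 + 3650 = 36231$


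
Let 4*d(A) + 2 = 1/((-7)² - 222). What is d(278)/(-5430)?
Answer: 347/3757560 ≈ 9.2347e-5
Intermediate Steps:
d(A) = -347/692 (d(A) = -½ + 1/(4*((-7)² - 222)) = -½ + 1/(4*(49 - 222)) = -½ + (¼)/(-173) = -½ + (¼)*(-1/173) = -½ - 1/692 = -347/692)
d(278)/(-5430) = -347/692/(-5430) = -347/692*(-1/5430) = 347/3757560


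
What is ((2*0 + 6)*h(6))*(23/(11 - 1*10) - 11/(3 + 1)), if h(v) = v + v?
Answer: 1458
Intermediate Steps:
h(v) = 2*v
((2*0 + 6)*h(6))*(23/(11 - 1*10) - 11/(3 + 1)) = ((2*0 + 6)*(2*6))*(23/(11 - 1*10) - 11/(3 + 1)) = ((0 + 6)*12)*(23/(11 - 10) - 11/4) = (6*12)*(23/1 - 11*1/4) = 72*(23*1 - 11/4) = 72*(23 - 11/4) = 72*(81/4) = 1458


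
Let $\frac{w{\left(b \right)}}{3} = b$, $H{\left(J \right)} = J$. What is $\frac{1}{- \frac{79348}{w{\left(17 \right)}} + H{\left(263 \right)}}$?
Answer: $- \frac{51}{65935} \approx -0.00077349$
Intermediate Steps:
$w{\left(b \right)} = 3 b$
$\frac{1}{- \frac{79348}{w{\left(17 \right)}} + H{\left(263 \right)}} = \frac{1}{- \frac{79348}{3 \cdot 17} + 263} = \frac{1}{- \frac{79348}{51} + 263} = \frac{1}{- \frac{65935}{51}} = - \frac{51}{65935}$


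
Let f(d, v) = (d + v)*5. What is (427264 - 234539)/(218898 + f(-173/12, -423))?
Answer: 2312700/2600531 ≈ 0.88932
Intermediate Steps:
f(d, v) = 5*d + 5*v
(427264 - 234539)/(218898 + f(-173/12, -423)) = (427264 - 234539)/(218898 + (5*(-173/12) + 5*(-423))) = 192725/(218898 + (5*(-173*1/12) - 2115)) = 192725/(218898 + (5*(-173/12) - 2115)) = 192725/(218898 + (-865/12 - 2115)) = 192725/(218898 - 26245/12) = 192725/(2600531/12) = 192725*(12/2600531) = 2312700/2600531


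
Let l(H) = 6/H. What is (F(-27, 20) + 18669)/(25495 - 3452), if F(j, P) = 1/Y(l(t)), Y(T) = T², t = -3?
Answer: 74677/88172 ≈ 0.84695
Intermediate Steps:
F(j, P) = ¼ (F(j, P) = 1/((6/(-3))²) = 1/((6*(-⅓))²) = 1/((-2)²) = 1/4 = ¼)
(F(-27, 20) + 18669)/(25495 - 3452) = (¼ + 18669)/(25495 - 3452) = (74677/4)/22043 = (74677/4)*(1/22043) = 74677/88172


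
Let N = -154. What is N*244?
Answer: -37576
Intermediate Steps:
N*244 = -154*244 = -37576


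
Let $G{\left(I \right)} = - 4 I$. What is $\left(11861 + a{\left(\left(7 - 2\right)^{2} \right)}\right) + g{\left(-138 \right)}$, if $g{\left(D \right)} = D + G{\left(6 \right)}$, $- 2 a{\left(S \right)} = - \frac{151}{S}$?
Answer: $\frac{585101}{50} \approx 11702.0$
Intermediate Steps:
$a{\left(S \right)} = \frac{151}{2 S}$ ($a{\left(S \right)} = - \frac{\left(-151\right) \frac{1}{S}}{2} = \frac{151}{2 S}$)
$g{\left(D \right)} = -24 + D$ ($g{\left(D \right)} = D - 24 = -24 + D$)
$\left(11861 + a{\left(\left(7 - 2\right)^{2} \right)}\right) + g{\left(-138 \right)} = \left(11861 + \frac{151}{2 \left(7 - 2\right)^{2}}\right) - 162 = \left(11861 + \frac{151}{2 \cdot 5^{2}}\right) - 162 = \left(11861 + \frac{151}{2 \cdot 25}\right) - 162 = \left(11861 + \frac{151}{2} \cdot \frac{1}{25}\right) - 162 = \left(11861 + \frac{151}{50}\right) - 162 = \frac{593201}{50} - 162 = \frac{585101}{50}$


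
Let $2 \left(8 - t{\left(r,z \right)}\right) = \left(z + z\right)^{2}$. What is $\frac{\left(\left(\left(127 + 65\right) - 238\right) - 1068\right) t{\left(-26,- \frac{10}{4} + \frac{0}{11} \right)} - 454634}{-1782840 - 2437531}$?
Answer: $\frac{449621}{4220371} \approx 0.10654$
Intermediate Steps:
$t{\left(r,z \right)} = 8 - 2 z^{2}$ ($t{\left(r,z \right)} = 8 - \frac{\left(z + z\right)^{2}}{2} = 8 - \frac{\left(2 z\right)^{2}}{2} = 8 - \frac{4 z^{2}}{2} = 8 - 2 z^{2}$)
$\frac{\left(\left(\left(127 + 65\right) - 238\right) - 1068\right) t{\left(-26,- \frac{10}{4} + \frac{0}{11} \right)} - 454634}{-1782840 - 2437531} = \frac{\left(\left(\left(127 + 65\right) - 238\right) - 1068\right) \left(8 - 2 \left(- \frac{10}{4} + \frac{0}{11}\right)^{2}\right) - 454634}{-1782840 - 2437531} = \frac{\left(\left(192 - 238\right) - 1068\right) \left(8 - 2 \left(\left(-10\right) \frac{1}{4} + 0 \cdot \frac{1}{11}\right)^{2}\right) - 454634}{-4220371} = \left(\left(-46 - 1068\right) \left(8 - 2 \left(- \frac{5}{2} + 0\right)^{2}\right) - 454634\right) \left(- \frac{1}{4220371}\right) = \left(- 1114 \left(8 - 2 \left(- \frac{5}{2}\right)^{2}\right) - 454634\right) \left(- \frac{1}{4220371}\right) = \left(- 1114 \left(8 - \frac{25}{2}\right) - 454634\right) \left(- \frac{1}{4220371}\right) = \left(\left(-1114\right) \left(- \frac{9}{2}\right) - 454634\right) \left(- \frac{1}{4220371}\right) = \left(5013 - 454634\right) \left(- \frac{1}{4220371}\right) = \left(-449621\right) \left(- \frac{1}{4220371}\right) = \frac{449621}{4220371}$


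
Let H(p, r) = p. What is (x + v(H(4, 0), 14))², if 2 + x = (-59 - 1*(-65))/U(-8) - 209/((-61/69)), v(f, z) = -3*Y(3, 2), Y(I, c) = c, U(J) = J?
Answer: 3085691401/59536 ≈ 51829.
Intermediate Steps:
v(f, z) = -6 (v(f, z) = -3*2 = -6)
x = 57013/244 (x = -2 + ((-59 - 1*(-65))/(-8) - 209/((-61/69))) = -2 + ((-59 + 65)*(-⅛) - 209/((-61*1/69))) = -2 + (6*(-⅛) - 209/(-61/69)) = -2 + (-¾ - 209*(-69/61)) = -2 + (-¾ + 14421/61) = -2 + 57501/244 = 57013/244 ≈ 233.66)
(x + v(H(4, 0), 14))² = (57013/244 - 6)² = (55549/244)² = 3085691401/59536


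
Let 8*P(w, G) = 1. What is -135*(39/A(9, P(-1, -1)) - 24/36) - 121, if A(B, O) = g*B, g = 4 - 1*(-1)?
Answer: -148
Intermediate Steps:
g = 5 (g = 4 + 1 = 5)
P(w, G) = ⅛ (P(w, G) = (⅛)*1 = ⅛)
A(B, O) = 5*B
-135*(39/A(9, P(-1, -1)) - 24/36) - 121 = -135*(39/((5*9)) - 24/36) - 121 = -135*(39/45 - 24*1/36) - 121 = -135*(39*(1/45) - ⅔) - 121 = -135*(13/15 - ⅔) - 121 = -135*⅕ - 121 = -27 - 121 = -148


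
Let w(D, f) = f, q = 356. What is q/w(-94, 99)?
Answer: 356/99 ≈ 3.5960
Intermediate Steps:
q/w(-94, 99) = 356/99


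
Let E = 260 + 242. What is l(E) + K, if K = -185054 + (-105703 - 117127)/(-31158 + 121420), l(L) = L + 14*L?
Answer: -8011947059/45131 ≈ -1.7753e+5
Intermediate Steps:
E = 502
l(L) = 15*L
K = -8351783489/45131 (K = -185054 - 222830/90262 = -185054 - 222830*1/90262 = -185054 - 111415/45131 = -8351783489/45131 ≈ -1.8506e+5)
l(E) + K = 15*502 - 8351783489/45131 = 7530 - 8351783489/45131 = -8011947059/45131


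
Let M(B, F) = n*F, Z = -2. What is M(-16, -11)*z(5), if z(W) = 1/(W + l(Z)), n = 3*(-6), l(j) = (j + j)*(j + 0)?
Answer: 198/13 ≈ 15.231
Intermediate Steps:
l(j) = 2*j² (l(j) = (2*j)*j = 2*j²)
n = -18
M(B, F) = -18*F
z(W) = 1/(8 + W) (z(W) = 1/(W + 2*(-2)²) = 1/(W + 2*4) = 1/(W + 8) = 1/(8 + W))
M(-16, -11)*z(5) = (-18*(-11))/(8 + 5) = 198/13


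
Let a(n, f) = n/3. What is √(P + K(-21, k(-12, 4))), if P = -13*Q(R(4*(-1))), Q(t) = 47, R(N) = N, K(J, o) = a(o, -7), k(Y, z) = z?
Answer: I*√5487/3 ≈ 24.691*I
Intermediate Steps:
a(n, f) = n/3 (a(n, f) = n*(⅓) = n/3)
K(J, o) = o/3
P = -611 (P = -13*47 = -611)
√(P + K(-21, k(-12, 4))) = √(-611 + (⅓)*4) = √(-611 + 4/3) = √(-1829/3) = I*√5487/3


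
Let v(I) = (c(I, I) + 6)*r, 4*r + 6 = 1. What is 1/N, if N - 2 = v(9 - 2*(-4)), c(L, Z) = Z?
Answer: -4/107 ≈ -0.037383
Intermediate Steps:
r = -5/4 (r = -3/2 + (¼)*1 = -3/2 + ¼ = -5/4 ≈ -1.2500)
v(I) = -15/2 - 5*I/4 (v(I) = (I + 6)*(-5/4) = (6 + I)*(-5/4) = -15/2 - 5*I/4)
N = -107/4 (N = 2 + (-15/2 - 5*(9 - 2*(-4))/4) = 2 + (-15/2 - 5*(9 + 8)/4) = 2 + (-15/2 - 5/4*17) = 2 + (-15/2 - 85/4) = 2 - 115/4 = -107/4 ≈ -26.750)
1/N = 1/(-107/4) = -4/107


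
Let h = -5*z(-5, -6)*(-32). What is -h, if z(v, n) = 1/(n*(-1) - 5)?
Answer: -160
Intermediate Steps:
z(v, n) = 1/(-5 - n) (z(v, n) = 1/(-n - 5) = 1/(-5 - n))
h = 160 (h = -(-5)/(5 - 6)*(-32) = -(-5)/(-1)*(-32) = -(-5)*(-1)*(-32) = -5*1*(-32) = -5*(-32) = 160)
-h = -1*160 = -160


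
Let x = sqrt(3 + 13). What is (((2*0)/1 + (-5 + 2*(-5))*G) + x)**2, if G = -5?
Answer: 6241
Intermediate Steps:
x = 4 (x = sqrt(16) = 4)
(((2*0)/1 + (-5 + 2*(-5))*G) + x)**2 = (((2*0)/1 + (-5 + 2*(-5))*(-5)) + 4)**2 = ((0*1 + (-5 - 10)*(-5)) + 4)**2 = ((0 - 15*(-5)) + 4)**2 = ((0 + 75) + 4)**2 = (75 + 4)**2 = 79**2 = 6241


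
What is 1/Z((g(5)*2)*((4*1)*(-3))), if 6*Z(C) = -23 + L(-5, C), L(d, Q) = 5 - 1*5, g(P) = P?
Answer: -6/23 ≈ -0.26087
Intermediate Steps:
L(d, Q) = 0 (L(d, Q) = 5 - 5 = 0)
Z(C) = -23/6 (Z(C) = (-23 + 0)/6 = (⅙)*(-23) = -23/6)
1/Z((g(5)*2)*((4*1)*(-3))) = 1/(-23/6) = -6/23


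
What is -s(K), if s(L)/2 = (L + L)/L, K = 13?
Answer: -4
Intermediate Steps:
s(L) = 4 (s(L) = 2*((L + L)/L) = 2*((2*L)/L) = 2*2 = 4)
-s(K) = -1*4 = -4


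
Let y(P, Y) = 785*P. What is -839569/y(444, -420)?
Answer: -839569/348540 ≈ -2.4088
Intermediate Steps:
-839569/y(444, -420) = -839569/(785*444) = -839569/348540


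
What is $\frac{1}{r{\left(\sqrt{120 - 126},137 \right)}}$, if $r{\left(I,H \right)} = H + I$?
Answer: $\frac{137}{18775} - \frac{i \sqrt{6}}{18775} \approx 0.0072969 - 0.00013047 i$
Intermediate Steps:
$\frac{1}{r{\left(\sqrt{120 - 126},137 \right)}} = \frac{1}{137 + \sqrt{120 - 126}} = \frac{1}{137 + \sqrt{-6}} = \frac{1}{137 + i \sqrt{6}}$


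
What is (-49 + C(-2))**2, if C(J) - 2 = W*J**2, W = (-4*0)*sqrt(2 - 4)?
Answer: 2209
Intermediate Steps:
W = 0 (W = 0*sqrt(-2) = 0*(I*sqrt(2)) = 0)
C(J) = 2 (C(J) = 2 + 0*J**2 = 2 + 0 = 2)
(-49 + C(-2))**2 = (-49 + 2)**2 = (-47)**2 = 2209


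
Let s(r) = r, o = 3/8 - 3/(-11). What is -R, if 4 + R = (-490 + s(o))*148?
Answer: 1593419/22 ≈ 72428.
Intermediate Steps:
o = 57/88 (o = 3*(1/8) - 3*(-1/11) = 3/8 + 3/11 = 57/88 ≈ 0.64773)
R = -1593419/22 (R = -4 + (-490 + 57/88)*148 = -4 - 43063/88*148 = -4 - 1593331/22 = -1593419/22 ≈ -72428.)
-R = -1*(-1593419/22) = 1593419/22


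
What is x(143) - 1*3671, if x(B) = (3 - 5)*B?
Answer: -3957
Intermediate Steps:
x(B) = -2*B
x(143) - 1*3671 = -2*143 - 1*3671 = -286 - 3671 = -3957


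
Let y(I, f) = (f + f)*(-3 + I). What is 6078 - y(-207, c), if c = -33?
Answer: -7782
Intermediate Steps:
y(I, f) = 2*f*(-3 + I) (y(I, f) = (2*f)*(-3 + I) = 2*f*(-3 + I))
6078 - y(-207, c) = 6078 - 2*(-33)*(-3 - 207) = 6078 - 2*(-33)*(-210) = 6078 - 1*13860 = 6078 - 13860 = -7782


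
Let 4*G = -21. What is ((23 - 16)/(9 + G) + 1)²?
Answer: 1849/225 ≈ 8.2178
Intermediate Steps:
G = -21/4 (G = (¼)*(-21) = -21/4 ≈ -5.2500)
((23 - 16)/(9 + G) + 1)² = ((23 - 16)/(9 - 21/4) + 1)² = (7/(15/4) + 1)² = (7*(4/15) + 1)² = (28/15 + 1)² = (43/15)² = 1849/225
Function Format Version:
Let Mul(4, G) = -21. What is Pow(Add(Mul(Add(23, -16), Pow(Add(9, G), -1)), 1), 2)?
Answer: Rational(1849, 225) ≈ 8.2178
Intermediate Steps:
G = Rational(-21, 4) (G = Mul(Rational(1, 4), -21) = Rational(-21, 4) ≈ -5.2500)
Pow(Add(Mul(Add(23, -16), Pow(Add(9, G), -1)), 1), 2) = Pow(Add(Mul(Add(23, -16), Pow(Add(9, Rational(-21, 4)), -1)), 1), 2) = Pow(Add(Mul(7, Pow(Rational(15, 4), -1)), 1), 2) = Pow(Add(Mul(7, Rational(4, 15)), 1), 2) = Pow(Add(Rational(28, 15), 1), 2) = Pow(Rational(43, 15), 2) = Rational(1849, 225)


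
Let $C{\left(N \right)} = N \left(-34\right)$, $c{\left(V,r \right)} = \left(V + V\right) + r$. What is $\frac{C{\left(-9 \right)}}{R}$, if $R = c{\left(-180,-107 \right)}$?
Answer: $- \frac{306}{467} \approx -0.65525$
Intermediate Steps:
$c{\left(V,r \right)} = r + 2 V$ ($c{\left(V,r \right)} = 2 V + r = r + 2 V$)
$C{\left(N \right)} = - 34 N$
$R = -467$ ($R = -107 + 2 \left(-180\right) = -107 - 360 = -467$)
$\frac{C{\left(-9 \right)}}{R} = \frac{\left(-34\right) \left(-9\right)}{-467} = 306 \left(- \frac{1}{467}\right) = - \frac{306}{467}$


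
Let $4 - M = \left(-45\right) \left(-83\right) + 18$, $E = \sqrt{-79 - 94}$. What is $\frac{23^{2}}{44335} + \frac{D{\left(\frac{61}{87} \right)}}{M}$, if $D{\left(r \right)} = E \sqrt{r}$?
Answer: $\frac{529}{44335} - \frac{i \sqrt{918111}}{326163} \approx 0.011932 - 0.0029377 i$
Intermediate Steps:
$E = i \sqrt{173}$ ($E = \sqrt{-173} = i \sqrt{173} \approx 13.153 i$)
$M = -3749$ ($M = 4 - \left(\left(-45\right) \left(-83\right) + 18\right) = 4 - \left(3735 + 18\right) = 4 - 3753 = -3749$)
$D{\left(r \right)} = i \sqrt{173} \sqrt{r}$
$\frac{23^{2}}{44335} + \frac{D{\left(\frac{61}{87} \right)}}{M} = \frac{23^{2}}{44335} + \frac{i \sqrt{173} \sqrt{\frac{61}{87}}}{-3749} = 529 \cdot \frac{1}{44335} + i \sqrt{173} \sqrt{61 \cdot \frac{1}{87}} \left(- \frac{1}{3749}\right) = \frac{529}{44335} + i \sqrt{173} \sqrt{\frac{61}{87}} \left(- \frac{1}{3749}\right) = \frac{529}{44335} + i \sqrt{173} \frac{\sqrt{5307}}{87} \left(- \frac{1}{3749}\right) = \frac{529}{44335} + \frac{i \sqrt{918111}}{87} \left(- \frac{1}{3749}\right) = \frac{529}{44335} - \frac{i \sqrt{918111}}{326163}$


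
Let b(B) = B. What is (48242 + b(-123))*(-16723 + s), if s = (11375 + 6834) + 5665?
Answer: 344098969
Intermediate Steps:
s = 23874 (s = 18209 + 5665 = 23874)
(48242 + b(-123))*(-16723 + s) = (48242 - 123)*(-16723 + 23874) = 48119*7151 = 344098969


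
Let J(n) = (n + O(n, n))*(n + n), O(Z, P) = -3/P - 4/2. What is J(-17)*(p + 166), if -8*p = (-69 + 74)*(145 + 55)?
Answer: 26240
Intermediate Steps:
O(Z, P) = -2 - 3/P (O(Z, P) = -3/P - 4*1/2 = -3/P - 2 = -2 - 3/P)
J(n) = 2*n*(-2 + n - 3/n) (J(n) = (n + (-2 - 3/n))*(n + n) = (-2 + n - 3/n)*(2*n) = 2*n*(-2 + n - 3/n))
p = -125 (p = -(-69 + 74)*(145 + 55)/8 = -5*200/8 = -1/8*1000 = -125)
J(-17)*(p + 166) = (-6 + 2*(-17)*(-2 - 17))*(-125 + 166) = (-6 + 2*(-17)*(-19))*41 = (-6 + 646)*41 = 640*41 = 26240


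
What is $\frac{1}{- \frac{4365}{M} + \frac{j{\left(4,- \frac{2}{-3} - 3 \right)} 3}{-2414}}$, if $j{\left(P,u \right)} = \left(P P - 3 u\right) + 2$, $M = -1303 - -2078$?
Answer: $- \frac{374170}{2119047} \approx -0.17657$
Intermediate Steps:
$M = 775$ ($M = -1303 + 2078 = 775$)
$j{\left(P,u \right)} = 2 + P^{2} - 3 u$ ($j{\left(P,u \right)} = \left(P^{2} - 3 u\right) + 2 = 2 + P^{2} - 3 u$)
$\frac{1}{- \frac{4365}{M} + \frac{j{\left(4,- \frac{2}{-3} - 3 \right)} 3}{-2414}} = \frac{1}{- \frac{4365}{775} + \frac{\left(2 + 4^{2} - 3 \left(- \frac{2}{-3} - 3\right)\right) 3}{-2414}} = \frac{1}{\left(-4365\right) \frac{1}{775} + \left(2 + 16 - 3 \left(\left(-2\right) \left(- \frac{1}{3}\right) - 3\right)\right) 3 \left(- \frac{1}{2414}\right)} = \frac{1}{- \frac{873}{155} + \left(2 + 16 - 3 \left(\frac{2}{3} - 3\right)\right) 3 \left(- \frac{1}{2414}\right)} = \frac{1}{- \frac{873}{155} + \left(2 + 16 - -7\right) 3 \left(- \frac{1}{2414}\right)} = \frac{1}{- \frac{873}{155} + \left(2 + 16 + 7\right) 3 \left(- \frac{1}{2414}\right)} = \frac{1}{- \frac{873}{155} + 25 \cdot 3 \left(- \frac{1}{2414}\right)} = \frac{1}{- \frac{873}{155} + 75 \left(- \frac{1}{2414}\right)} = \frac{1}{- \frac{873}{155} - \frac{75}{2414}} = \frac{1}{- \frac{2119047}{374170}} = - \frac{374170}{2119047}$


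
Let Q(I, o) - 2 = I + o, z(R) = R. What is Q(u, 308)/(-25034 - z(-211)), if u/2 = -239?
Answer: 168/24823 ≈ 0.0067679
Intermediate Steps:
u = -478 (u = 2*(-239) = -478)
Q(I, o) = 2 + I + o (Q(I, o) = 2 + (I + o) = 2 + I + o)
Q(u, 308)/(-25034 - z(-211)) = (2 - 478 + 308)/(-25034 - 1*(-211)) = -168/(-25034 + 211) = -168/(-24823) = -168*(-1/24823) = 168/24823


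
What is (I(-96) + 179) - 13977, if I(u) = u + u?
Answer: -13990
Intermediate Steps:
I(u) = 2*u
(I(-96) + 179) - 13977 = (2*(-96) + 179) - 13977 = (-192 + 179) - 13977 = -13 - 13977 = -13990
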